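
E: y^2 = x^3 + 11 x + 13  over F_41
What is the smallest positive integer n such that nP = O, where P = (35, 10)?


Compute successive multiples of P until we hit O:
  1P = (35, 10)
  2P = (35, 31)
  3P = O

ord(P) = 3


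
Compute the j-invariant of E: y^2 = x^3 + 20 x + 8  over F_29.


Delta = -16(4 a^3 + 27 b^2) mod 29 = 13
-1728 * (4 a)^3 = -1728 * (4*20)^3 mod 29 = 2
j = 2 * 13^(-1) mod 29 = 18

j = 18 (mod 29)


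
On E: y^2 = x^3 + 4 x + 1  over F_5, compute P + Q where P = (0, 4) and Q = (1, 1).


P != Q, so use the chord formula.
s = (y2 - y1) / (x2 - x1) = (2) / (1) mod 5 = 2
x3 = s^2 - x1 - x2 mod 5 = 2^2 - 0 - 1 = 3
y3 = s (x1 - x3) - y1 mod 5 = 2 * (0 - 3) - 4 = 0

P + Q = (3, 0)


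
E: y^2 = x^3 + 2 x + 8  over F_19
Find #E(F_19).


For each x in F_19, count y with y^2 = x^3 + 2 x + 8 mod 19:
  x = 1: RHS = 11, y in [7, 12]  -> 2 point(s)
  x = 2: RHS = 1, y in [1, 18]  -> 2 point(s)
  x = 4: RHS = 4, y in [2, 17]  -> 2 point(s)
  x = 7: RHS = 4, y in [2, 17]  -> 2 point(s)
  x = 8: RHS = 4, y in [2, 17]  -> 2 point(s)
  x = 14: RHS = 6, y in [5, 14]  -> 2 point(s)
  x = 18: RHS = 5, y in [9, 10]  -> 2 point(s)
Affine points: 14. Add the point at infinity: total = 15.

#E(F_19) = 15


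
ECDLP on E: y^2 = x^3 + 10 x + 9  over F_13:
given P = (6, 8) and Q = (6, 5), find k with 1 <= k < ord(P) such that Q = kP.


Enumerate multiples of P until we hit Q = (6, 5):
  1P = (6, 8)
  2P = (4, 10)
  3P = (4, 3)
  4P = (6, 5)
Match found at i = 4.

k = 4


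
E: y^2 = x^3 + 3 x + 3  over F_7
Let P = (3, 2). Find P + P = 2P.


Doubling: s = (3 x1^2 + a) / (2 y1)
s = (3*3^2 + 3) / (2*2) mod 7 = 4
x3 = s^2 - 2 x1 mod 7 = 4^2 - 2*3 = 3
y3 = s (x1 - x3) - y1 mod 7 = 4 * (3 - 3) - 2 = 5

2P = (3, 5)


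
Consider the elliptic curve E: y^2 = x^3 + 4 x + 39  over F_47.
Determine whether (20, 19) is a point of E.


Check whether y^2 = x^3 + 4 x + 39 (mod 47) for (x, y) = (20, 19).
LHS: y^2 = 19^2 mod 47 = 32
RHS: x^3 + 4 x + 39 = 20^3 + 4*20 + 39 mod 47 = 35
LHS != RHS

No, not on the curve


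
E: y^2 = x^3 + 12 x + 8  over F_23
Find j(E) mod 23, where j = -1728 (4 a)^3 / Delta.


Delta = -16(4 a^3 + 27 b^2) mod 23 = 13
-1728 * (4 a)^3 = -1728 * (4*12)^3 mod 23 = 22
j = 22 * 13^(-1) mod 23 = 7

j = 7 (mod 23)


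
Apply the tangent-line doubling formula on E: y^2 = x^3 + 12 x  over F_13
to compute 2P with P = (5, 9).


Doubling: s = (3 x1^2 + a) / (2 y1)
s = (3*5^2 + 12) / (2*9) mod 13 = 7
x3 = s^2 - 2 x1 mod 13 = 7^2 - 2*5 = 0
y3 = s (x1 - x3) - y1 mod 13 = 7 * (5 - 0) - 9 = 0

2P = (0, 0)


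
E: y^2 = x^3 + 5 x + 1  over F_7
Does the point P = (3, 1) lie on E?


Check whether y^2 = x^3 + 5 x + 1 (mod 7) for (x, y) = (3, 1).
LHS: y^2 = 1^2 mod 7 = 1
RHS: x^3 + 5 x + 1 = 3^3 + 5*3 + 1 mod 7 = 1
LHS = RHS

Yes, on the curve


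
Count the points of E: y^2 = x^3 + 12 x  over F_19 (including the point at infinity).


For each x in F_19, count y with y^2 = x^3 + 12 x + 0 mod 19:
  x = 0: RHS = 0, y in [0]  -> 1 point(s)
  x = 3: RHS = 6, y in [5, 14]  -> 2 point(s)
  x = 4: RHS = 17, y in [6, 13]  -> 2 point(s)
  x = 7: RHS = 9, y in [3, 16]  -> 2 point(s)
  x = 8: RHS = 0, y in [0]  -> 1 point(s)
  x = 9: RHS = 1, y in [1, 18]  -> 2 point(s)
  x = 11: RHS = 0, y in [0]  -> 1 point(s)
  x = 13: RHS = 16, y in [4, 15]  -> 2 point(s)
  x = 14: RHS = 5, y in [9, 10]  -> 2 point(s)
  x = 17: RHS = 6, y in [5, 14]  -> 2 point(s)
  x = 18: RHS = 6, y in [5, 14]  -> 2 point(s)
Affine points: 19. Add the point at infinity: total = 20.

#E(F_19) = 20


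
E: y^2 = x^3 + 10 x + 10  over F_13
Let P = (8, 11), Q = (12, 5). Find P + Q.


P != Q, so use the chord formula.
s = (y2 - y1) / (x2 - x1) = (7) / (4) mod 13 = 5
x3 = s^2 - x1 - x2 mod 13 = 5^2 - 8 - 12 = 5
y3 = s (x1 - x3) - y1 mod 13 = 5 * (8 - 5) - 11 = 4

P + Q = (5, 4)


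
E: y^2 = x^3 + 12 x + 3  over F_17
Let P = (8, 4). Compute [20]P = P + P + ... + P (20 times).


k = 20 = 10100_2 (binary, LSB first: 00101)
Double-and-add from P = (8, 4):
  bit 0 = 0: acc unchanged = O
  bit 1 = 0: acc unchanged = O
  bit 2 = 1: acc = O + (14, 5) = (14, 5)
  bit 3 = 0: acc unchanged = (14, 5)
  bit 4 = 1: acc = (14, 5) + (4, 9) = (8, 13)

20P = (8, 13)


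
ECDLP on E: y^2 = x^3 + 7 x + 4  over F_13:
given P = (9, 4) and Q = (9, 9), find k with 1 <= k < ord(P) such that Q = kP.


Enumerate multiples of P until we hit Q = (9, 9):
  1P = (9, 4)
  2P = (12, 3)
  3P = (8, 0)
  4P = (12, 10)
  5P = (9, 9)
Match found at i = 5.

k = 5


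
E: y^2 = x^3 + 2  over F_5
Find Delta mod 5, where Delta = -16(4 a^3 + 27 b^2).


4 a^3 + 27 b^2 = 4*0^3 + 27*2^2 = 0 + 108 = 108
Delta = -16 * (108) = -1728
Delta mod 5 = 2

Delta = 2 (mod 5)


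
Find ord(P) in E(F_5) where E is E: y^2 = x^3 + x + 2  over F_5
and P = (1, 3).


Compute successive multiples of P until we hit O:
  1P = (1, 3)
  2P = (4, 0)
  3P = (1, 2)
  4P = O

ord(P) = 4


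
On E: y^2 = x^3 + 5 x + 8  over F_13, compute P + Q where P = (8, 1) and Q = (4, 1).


P != Q, so use the chord formula.
s = (y2 - y1) / (x2 - x1) = (0) / (9) mod 13 = 0
x3 = s^2 - x1 - x2 mod 13 = 0^2 - 8 - 4 = 1
y3 = s (x1 - x3) - y1 mod 13 = 0 * (8 - 1) - 1 = 12

P + Q = (1, 12)


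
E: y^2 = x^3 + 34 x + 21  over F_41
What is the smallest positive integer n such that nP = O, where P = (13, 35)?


Compute successive multiples of P until we hit O:
  1P = (13, 35)
  2P = (20, 38)
  3P = (4, 4)
  4P = (6, 21)
  5P = (26, 21)
  6P = (33, 37)
  7P = (11, 39)
  8P = (21, 22)
  ... (continuing to 33P)
  33P = O

ord(P) = 33


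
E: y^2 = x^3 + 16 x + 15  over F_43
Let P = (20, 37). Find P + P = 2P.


Doubling: s = (3 x1^2 + a) / (2 y1)
s = (3*20^2 + 16) / (2*37) mod 43 = 42
x3 = s^2 - 2 x1 mod 43 = 42^2 - 2*20 = 4
y3 = s (x1 - x3) - y1 mod 43 = 42 * (20 - 4) - 37 = 33

2P = (4, 33)


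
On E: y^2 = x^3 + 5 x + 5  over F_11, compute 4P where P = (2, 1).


k = 4 = 100_2 (binary, LSB first: 001)
Double-and-add from P = (2, 1):
  bit 0 = 0: acc unchanged = O
  bit 1 = 0: acc unchanged = O
  bit 2 = 1: acc = O + (6, 3) = (6, 3)

4P = (6, 3)


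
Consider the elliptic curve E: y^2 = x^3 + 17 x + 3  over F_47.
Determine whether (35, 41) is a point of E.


Check whether y^2 = x^3 + 17 x + 3 (mod 47) for (x, y) = (35, 41).
LHS: y^2 = 41^2 mod 47 = 36
RHS: x^3 + 17 x + 3 = 35^3 + 17*35 + 3 mod 47 = 45
LHS != RHS

No, not on the curve


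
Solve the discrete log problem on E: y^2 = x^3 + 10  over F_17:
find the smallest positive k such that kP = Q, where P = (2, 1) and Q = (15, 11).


Enumerate multiples of P until we hit Q = (15, 11):
  1P = (2, 1)
  2P = (15, 6)
  3P = (9, 12)
  4P = (5, 4)
  5P = (11, 7)
  6P = (12, 15)
  7P = (7, 9)
  8P = (16, 14)
  9P = (14, 0)
  10P = (16, 3)
  11P = (7, 8)
  12P = (12, 2)
  13P = (11, 10)
  14P = (5, 13)
  15P = (9, 5)
  16P = (15, 11)
Match found at i = 16.

k = 16


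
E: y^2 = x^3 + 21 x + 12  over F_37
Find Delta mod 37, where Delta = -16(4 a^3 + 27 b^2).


4 a^3 + 27 b^2 = 4*21^3 + 27*12^2 = 37044 + 3888 = 40932
Delta = -16 * (40932) = -654912
Delta mod 37 = 25

Delta = 25 (mod 37)


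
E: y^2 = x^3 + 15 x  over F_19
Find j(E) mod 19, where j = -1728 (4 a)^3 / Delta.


Delta = -16(4 a^3 + 27 b^2) mod 19 = 11
-1728 * (4 a)^3 = -1728 * (4*15)^3 mod 19 = 8
j = 8 * 11^(-1) mod 19 = 18

j = 18 (mod 19)


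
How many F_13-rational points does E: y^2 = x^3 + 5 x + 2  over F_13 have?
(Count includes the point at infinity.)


For each x in F_13, count y with y^2 = x^3 + 5 x + 2 mod 13:
  x = 5: RHS = 9, y in [3, 10]  -> 2 point(s)
  x = 6: RHS = 1, y in [1, 12]  -> 2 point(s)
  x = 7: RHS = 3, y in [4, 9]  -> 2 point(s)
  x = 9: RHS = 9, y in [3, 10]  -> 2 point(s)
  x = 10: RHS = 12, y in [5, 8]  -> 2 point(s)
  x = 11: RHS = 10, y in [6, 7]  -> 2 point(s)
  x = 12: RHS = 9, y in [3, 10]  -> 2 point(s)
Affine points: 14. Add the point at infinity: total = 15.

#E(F_13) = 15


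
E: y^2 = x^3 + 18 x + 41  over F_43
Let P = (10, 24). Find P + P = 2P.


Doubling: s = (3 x1^2 + a) / (2 y1)
s = (3*10^2 + 18) / (2*24) mod 43 = 12
x3 = s^2 - 2 x1 mod 43 = 12^2 - 2*10 = 38
y3 = s (x1 - x3) - y1 mod 43 = 12 * (10 - 38) - 24 = 27

2P = (38, 27)


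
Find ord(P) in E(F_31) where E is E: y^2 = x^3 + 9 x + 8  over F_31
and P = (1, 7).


Compute successive multiples of P until we hit O:
  1P = (1, 7)
  2P = (0, 16)
  3P = (18, 22)
  4P = (19, 30)
  5P = (20, 29)
  6P = (28, 27)
  7P = (27, 30)
  8P = (13, 11)
  ... (continuing to 24P)
  24P = O

ord(P) = 24


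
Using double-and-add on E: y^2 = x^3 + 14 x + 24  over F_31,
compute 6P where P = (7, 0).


k = 6 = 110_2 (binary, LSB first: 011)
Double-and-add from P = (7, 0):
  bit 0 = 0: acc unchanged = O
  bit 1 = 1: acc = O + O = O
  bit 2 = 1: acc = O + O = O

6P = O


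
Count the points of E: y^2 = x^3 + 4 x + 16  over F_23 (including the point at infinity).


For each x in F_23, count y with y^2 = x^3 + 4 x + 16 mod 23:
  x = 0: RHS = 16, y in [4, 19]  -> 2 point(s)
  x = 2: RHS = 9, y in [3, 20]  -> 2 point(s)
  x = 3: RHS = 9, y in [3, 20]  -> 2 point(s)
  x = 4: RHS = 4, y in [2, 21]  -> 2 point(s)
  x = 5: RHS = 0, y in [0]  -> 1 point(s)
  x = 6: RHS = 3, y in [7, 16]  -> 2 point(s)
  x = 8: RHS = 8, y in [10, 13]  -> 2 point(s)
  x = 15: RHS = 1, y in [1, 22]  -> 2 point(s)
  x = 16: RHS = 13, y in [6, 17]  -> 2 point(s)
  x = 17: RHS = 6, y in [11, 12]  -> 2 point(s)
  x = 18: RHS = 9, y in [3, 20]  -> 2 point(s)
  x = 20: RHS = 0, y in [0]  -> 1 point(s)
  x = 21: RHS = 0, y in [0]  -> 1 point(s)
Affine points: 23. Add the point at infinity: total = 24.

#E(F_23) = 24


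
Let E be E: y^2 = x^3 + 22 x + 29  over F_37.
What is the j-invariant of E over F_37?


Delta = -16(4 a^3 + 27 b^2) mod 37 = 22
-1728 * (4 a)^3 = -1728 * (4*22)^3 mod 37 = 29
j = 29 * 22^(-1) mod 37 = 3

j = 3 (mod 37)


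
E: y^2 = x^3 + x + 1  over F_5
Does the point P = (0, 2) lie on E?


Check whether y^2 = x^3 + 1 x + 1 (mod 5) for (x, y) = (0, 2).
LHS: y^2 = 2^2 mod 5 = 4
RHS: x^3 + 1 x + 1 = 0^3 + 1*0 + 1 mod 5 = 1
LHS != RHS

No, not on the curve


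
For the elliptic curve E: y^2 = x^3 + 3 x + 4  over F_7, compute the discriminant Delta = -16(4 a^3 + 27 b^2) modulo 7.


4 a^3 + 27 b^2 = 4*3^3 + 27*4^2 = 108 + 432 = 540
Delta = -16 * (540) = -8640
Delta mod 7 = 5

Delta = 5 (mod 7)


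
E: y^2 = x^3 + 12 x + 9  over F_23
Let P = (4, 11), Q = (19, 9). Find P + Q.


P != Q, so use the chord formula.
s = (y2 - y1) / (x2 - x1) = (21) / (15) mod 23 = 6
x3 = s^2 - x1 - x2 mod 23 = 6^2 - 4 - 19 = 13
y3 = s (x1 - x3) - y1 mod 23 = 6 * (4 - 13) - 11 = 4

P + Q = (13, 4)


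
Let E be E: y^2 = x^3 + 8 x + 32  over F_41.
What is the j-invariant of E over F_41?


Delta = -16(4 a^3 + 27 b^2) mod 41 = 13
-1728 * (4 a)^3 = -1728 * (4*8)^3 mod 41 = 28
j = 28 * 13^(-1) mod 41 = 40

j = 40 (mod 41)


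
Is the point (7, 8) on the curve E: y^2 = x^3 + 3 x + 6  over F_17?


Check whether y^2 = x^3 + 3 x + 6 (mod 17) for (x, y) = (7, 8).
LHS: y^2 = 8^2 mod 17 = 13
RHS: x^3 + 3 x + 6 = 7^3 + 3*7 + 6 mod 17 = 13
LHS = RHS

Yes, on the curve


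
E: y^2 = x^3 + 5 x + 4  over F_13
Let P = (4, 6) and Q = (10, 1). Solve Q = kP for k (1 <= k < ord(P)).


Enumerate multiples of P until we hit Q = (10, 1):
  1P = (4, 6)
  2P = (6, 9)
  3P = (2, 10)
  4P = (11, 8)
  5P = (1, 6)
  6P = (8, 7)
  7P = (10, 12)
  8P = (0, 11)
  9P = (0, 2)
  10P = (10, 1)
Match found at i = 10.

k = 10


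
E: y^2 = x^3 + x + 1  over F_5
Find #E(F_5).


For each x in F_5, count y with y^2 = x^3 + 1 x + 1 mod 5:
  x = 0: RHS = 1, y in [1, 4]  -> 2 point(s)
  x = 2: RHS = 1, y in [1, 4]  -> 2 point(s)
  x = 3: RHS = 1, y in [1, 4]  -> 2 point(s)
  x = 4: RHS = 4, y in [2, 3]  -> 2 point(s)
Affine points: 8. Add the point at infinity: total = 9.

#E(F_5) = 9


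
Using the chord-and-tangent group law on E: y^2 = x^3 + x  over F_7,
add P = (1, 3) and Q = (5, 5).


P != Q, so use the chord formula.
s = (y2 - y1) / (x2 - x1) = (2) / (4) mod 7 = 4
x3 = s^2 - x1 - x2 mod 7 = 4^2 - 1 - 5 = 3
y3 = s (x1 - x3) - y1 mod 7 = 4 * (1 - 3) - 3 = 3

P + Q = (3, 3)


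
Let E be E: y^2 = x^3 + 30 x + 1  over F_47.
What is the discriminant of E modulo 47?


4 a^3 + 27 b^2 = 4*30^3 + 27*1^2 = 108000 + 27 = 108027
Delta = -16 * (108027) = -1728432
Delta mod 47 = 40

Delta = 40 (mod 47)


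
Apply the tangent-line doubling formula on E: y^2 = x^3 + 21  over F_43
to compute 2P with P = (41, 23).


Doubling: s = (3 x1^2 + a) / (2 y1)
s = (3*41^2 + 0) / (2*23) mod 43 = 4
x3 = s^2 - 2 x1 mod 43 = 4^2 - 2*41 = 20
y3 = s (x1 - x3) - y1 mod 43 = 4 * (41 - 20) - 23 = 18

2P = (20, 18)


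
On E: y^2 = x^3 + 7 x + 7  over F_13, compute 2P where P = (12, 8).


k = 2 = 10_2 (binary, LSB first: 01)
Double-and-add from P = (12, 8):
  bit 0 = 0: acc unchanged = O
  bit 1 = 1: acc = O + (3, 9) = (3, 9)

2P = (3, 9)


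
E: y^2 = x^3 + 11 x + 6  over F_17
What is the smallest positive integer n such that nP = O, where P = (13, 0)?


Compute successive multiples of P until we hit O:
  1P = (13, 0)
  2P = O

ord(P) = 2


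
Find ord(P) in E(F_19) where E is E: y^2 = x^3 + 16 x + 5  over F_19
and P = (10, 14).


Compute successive multiples of P until we hit O:
  1P = (10, 14)
  2P = (5, 18)
  3P = (13, 15)
  4P = (13, 4)
  5P = (5, 1)
  6P = (10, 5)
  7P = O

ord(P) = 7


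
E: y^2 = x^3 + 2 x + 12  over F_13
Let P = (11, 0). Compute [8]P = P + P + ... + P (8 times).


k = 8 = 1000_2 (binary, LSB first: 0001)
Double-and-add from P = (11, 0):
  bit 0 = 0: acc unchanged = O
  bit 1 = 0: acc unchanged = O
  bit 2 = 0: acc unchanged = O
  bit 3 = 1: acc = O + O = O

8P = O


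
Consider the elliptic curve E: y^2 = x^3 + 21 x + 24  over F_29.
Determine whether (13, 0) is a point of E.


Check whether y^2 = x^3 + 21 x + 24 (mod 29) for (x, y) = (13, 0).
LHS: y^2 = 0^2 mod 29 = 0
RHS: x^3 + 21 x + 24 = 13^3 + 21*13 + 24 mod 29 = 0
LHS = RHS

Yes, on the curve


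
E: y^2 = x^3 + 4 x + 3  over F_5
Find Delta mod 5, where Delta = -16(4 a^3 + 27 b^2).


4 a^3 + 27 b^2 = 4*4^3 + 27*3^2 = 256 + 243 = 499
Delta = -16 * (499) = -7984
Delta mod 5 = 1

Delta = 1 (mod 5)


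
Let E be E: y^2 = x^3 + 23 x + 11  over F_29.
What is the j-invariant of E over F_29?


Delta = -16(4 a^3 + 27 b^2) mod 29 = 6
-1728 * (4 a)^3 = -1728 * (4*23)^3 mod 29 = 21
j = 21 * 6^(-1) mod 29 = 18

j = 18 (mod 29)


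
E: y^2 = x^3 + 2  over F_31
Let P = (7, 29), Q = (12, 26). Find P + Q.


P != Q, so use the chord formula.
s = (y2 - y1) / (x2 - x1) = (28) / (5) mod 31 = 18
x3 = s^2 - x1 - x2 mod 31 = 18^2 - 7 - 12 = 26
y3 = s (x1 - x3) - y1 mod 31 = 18 * (7 - 26) - 29 = 1

P + Q = (26, 1)


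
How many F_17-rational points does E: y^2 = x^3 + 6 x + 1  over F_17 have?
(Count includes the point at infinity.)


For each x in F_17, count y with y^2 = x^3 + 6 x + 1 mod 17:
  x = 0: RHS = 1, y in [1, 16]  -> 2 point(s)
  x = 1: RHS = 8, y in [5, 12]  -> 2 point(s)
  x = 2: RHS = 4, y in [2, 15]  -> 2 point(s)
  x = 4: RHS = 4, y in [2, 15]  -> 2 point(s)
  x = 6: RHS = 15, y in [7, 10]  -> 2 point(s)
  x = 8: RHS = 0, y in [0]  -> 1 point(s)
  x = 9: RHS = 2, y in [6, 11]  -> 2 point(s)
  x = 11: RHS = 4, y in [2, 15]  -> 2 point(s)
  x = 12: RHS = 16, y in [4, 13]  -> 2 point(s)
  x = 13: RHS = 15, y in [7, 10]  -> 2 point(s)
  x = 15: RHS = 15, y in [7, 10]  -> 2 point(s)
Affine points: 21. Add the point at infinity: total = 22.

#E(F_17) = 22


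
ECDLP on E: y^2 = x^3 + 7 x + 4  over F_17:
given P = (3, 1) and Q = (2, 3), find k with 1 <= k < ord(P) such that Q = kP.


Enumerate multiples of P until we hit Q = (2, 3):
  1P = (3, 1)
  2P = (11, 16)
  3P = (2, 3)
Match found at i = 3.

k = 3


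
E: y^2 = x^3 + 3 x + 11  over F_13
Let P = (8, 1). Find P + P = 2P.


Doubling: s = (3 x1^2 + a) / (2 y1)
s = (3*8^2 + 3) / (2*1) mod 13 = 0
x3 = s^2 - 2 x1 mod 13 = 0^2 - 2*8 = 10
y3 = s (x1 - x3) - y1 mod 13 = 0 * (8 - 10) - 1 = 12

2P = (10, 12)


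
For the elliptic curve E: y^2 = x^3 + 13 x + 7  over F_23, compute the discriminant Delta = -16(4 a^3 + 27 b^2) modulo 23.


4 a^3 + 27 b^2 = 4*13^3 + 27*7^2 = 8788 + 1323 = 10111
Delta = -16 * (10111) = -161776
Delta mod 23 = 6

Delta = 6 (mod 23)


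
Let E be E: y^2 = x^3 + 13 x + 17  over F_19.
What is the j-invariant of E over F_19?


Delta = -16(4 a^3 + 27 b^2) mod 19 = 12
-1728 * (4 a)^3 = -1728 * (4*13)^3 mod 19 = 8
j = 8 * 12^(-1) mod 19 = 7

j = 7 (mod 19)


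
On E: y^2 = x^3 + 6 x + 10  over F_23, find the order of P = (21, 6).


Compute successive multiples of P until we hit O:
  1P = (21, 6)
  2P = (12, 19)
  3P = (6, 3)
  4P = (8, 15)
  5P = (7, 2)
  6P = (4, 12)
  7P = (22, 16)
  8P = (11, 2)
  ... (continuing to 33P)
  33P = O

ord(P) = 33


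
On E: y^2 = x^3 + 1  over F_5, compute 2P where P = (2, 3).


Doubling: s = (3 x1^2 + a) / (2 y1)
s = (3*2^2 + 0) / (2*3) mod 5 = 2
x3 = s^2 - 2 x1 mod 5 = 2^2 - 2*2 = 0
y3 = s (x1 - x3) - y1 mod 5 = 2 * (2 - 0) - 3 = 1

2P = (0, 1)


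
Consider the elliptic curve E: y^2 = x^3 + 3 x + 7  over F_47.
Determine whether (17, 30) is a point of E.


Check whether y^2 = x^3 + 3 x + 7 (mod 47) for (x, y) = (17, 30).
LHS: y^2 = 30^2 mod 47 = 7
RHS: x^3 + 3 x + 7 = 17^3 + 3*17 + 7 mod 47 = 36
LHS != RHS

No, not on the curve


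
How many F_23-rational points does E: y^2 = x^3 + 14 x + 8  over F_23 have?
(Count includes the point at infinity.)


For each x in F_23, count y with y^2 = x^3 + 14 x + 8 mod 23:
  x = 0: RHS = 8, y in [10, 13]  -> 2 point(s)
  x = 1: RHS = 0, y in [0]  -> 1 point(s)
  x = 3: RHS = 8, y in [10, 13]  -> 2 point(s)
  x = 4: RHS = 13, y in [6, 17]  -> 2 point(s)
  x = 6: RHS = 9, y in [3, 20]  -> 2 point(s)
  x = 7: RHS = 12, y in [9, 14]  -> 2 point(s)
  x = 9: RHS = 12, y in [9, 14]  -> 2 point(s)
  x = 12: RHS = 18, y in [8, 15]  -> 2 point(s)
  x = 13: RHS = 18, y in [8, 15]  -> 2 point(s)
  x = 14: RHS = 4, y in [2, 21]  -> 2 point(s)
  x = 16: RHS = 4, y in [2, 21]  -> 2 point(s)
  x = 19: RHS = 3, y in [7, 16]  -> 2 point(s)
  x = 20: RHS = 8, y in [10, 13]  -> 2 point(s)
  x = 21: RHS = 18, y in [8, 15]  -> 2 point(s)
  x = 22: RHS = 16, y in [4, 19]  -> 2 point(s)
Affine points: 29. Add the point at infinity: total = 30.

#E(F_23) = 30


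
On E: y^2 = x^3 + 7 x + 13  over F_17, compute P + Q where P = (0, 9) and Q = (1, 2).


P != Q, so use the chord formula.
s = (y2 - y1) / (x2 - x1) = (10) / (1) mod 17 = 10
x3 = s^2 - x1 - x2 mod 17 = 10^2 - 0 - 1 = 14
y3 = s (x1 - x3) - y1 mod 17 = 10 * (0 - 14) - 9 = 4

P + Q = (14, 4)


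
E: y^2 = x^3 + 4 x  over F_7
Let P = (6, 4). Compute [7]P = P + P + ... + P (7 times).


k = 7 = 111_2 (binary, LSB first: 111)
Double-and-add from P = (6, 4):
  bit 0 = 1: acc = O + (6, 4) = (6, 4)
  bit 1 = 1: acc = (6, 4) + (2, 3) = (3, 2)
  bit 2 = 1: acc = (3, 2) + (0, 0) = (6, 3)

7P = (6, 3)


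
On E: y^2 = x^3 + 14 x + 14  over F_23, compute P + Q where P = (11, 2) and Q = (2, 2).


P != Q, so use the chord formula.
s = (y2 - y1) / (x2 - x1) = (0) / (14) mod 23 = 0
x3 = s^2 - x1 - x2 mod 23 = 0^2 - 11 - 2 = 10
y3 = s (x1 - x3) - y1 mod 23 = 0 * (11 - 10) - 2 = 21

P + Q = (10, 21)


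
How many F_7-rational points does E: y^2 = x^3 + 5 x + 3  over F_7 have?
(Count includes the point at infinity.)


For each x in F_7, count y with y^2 = x^3 + 5 x + 3 mod 7:
  x = 1: RHS = 2, y in [3, 4]  -> 2 point(s)
  x = 2: RHS = 0, y in [0]  -> 1 point(s)
  x = 6: RHS = 4, y in [2, 5]  -> 2 point(s)
Affine points: 5. Add the point at infinity: total = 6.

#E(F_7) = 6


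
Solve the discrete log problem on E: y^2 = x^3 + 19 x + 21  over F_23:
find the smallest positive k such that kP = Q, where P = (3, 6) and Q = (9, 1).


Enumerate multiples of P until we hit Q = (9, 1):
  1P = (3, 6)
  2P = (17, 17)
  3P = (15, 1)
  4P = (13, 2)
  5P = (9, 1)
Match found at i = 5.

k = 5


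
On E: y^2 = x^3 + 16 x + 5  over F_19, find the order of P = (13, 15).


Compute successive multiples of P until we hit O:
  1P = (13, 15)
  2P = (10, 5)
  3P = (5, 18)
  4P = (5, 1)
  5P = (10, 14)
  6P = (13, 4)
  7P = O

ord(P) = 7


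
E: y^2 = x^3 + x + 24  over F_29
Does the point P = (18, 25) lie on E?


Check whether y^2 = x^3 + 1 x + 24 (mod 29) for (x, y) = (18, 25).
LHS: y^2 = 25^2 mod 29 = 16
RHS: x^3 + 1 x + 24 = 18^3 + 1*18 + 24 mod 29 = 16
LHS = RHS

Yes, on the curve


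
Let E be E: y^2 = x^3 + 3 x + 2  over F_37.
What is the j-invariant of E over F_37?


Delta = -16(4 a^3 + 27 b^2) mod 37 = 22
-1728 * (4 a)^3 = -1728 * (4*3)^3 mod 37 = 27
j = 27 * 22^(-1) mod 37 = 13

j = 13 (mod 37)


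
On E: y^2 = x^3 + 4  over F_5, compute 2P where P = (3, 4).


k = 2 = 10_2 (binary, LSB first: 01)
Double-and-add from P = (3, 4):
  bit 0 = 0: acc unchanged = O
  bit 1 = 1: acc = O + (0, 3) = (0, 3)

2P = (0, 3)


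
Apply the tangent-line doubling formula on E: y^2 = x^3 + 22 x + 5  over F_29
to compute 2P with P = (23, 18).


Doubling: s = (3 x1^2 + a) / (2 y1)
s = (3*23^2 + 22) / (2*18) mod 29 = 2
x3 = s^2 - 2 x1 mod 29 = 2^2 - 2*23 = 16
y3 = s (x1 - x3) - y1 mod 29 = 2 * (23 - 16) - 18 = 25

2P = (16, 25)


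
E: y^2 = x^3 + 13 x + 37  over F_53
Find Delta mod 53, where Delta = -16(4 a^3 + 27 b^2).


4 a^3 + 27 b^2 = 4*13^3 + 27*37^2 = 8788 + 36963 = 45751
Delta = -16 * (45751) = -732016
Delta mod 53 = 20

Delta = 20 (mod 53)


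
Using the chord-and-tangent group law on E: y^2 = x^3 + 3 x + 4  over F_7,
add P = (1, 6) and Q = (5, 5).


P != Q, so use the chord formula.
s = (y2 - y1) / (x2 - x1) = (6) / (4) mod 7 = 5
x3 = s^2 - x1 - x2 mod 7 = 5^2 - 1 - 5 = 5
y3 = s (x1 - x3) - y1 mod 7 = 5 * (1 - 5) - 6 = 2

P + Q = (5, 2)


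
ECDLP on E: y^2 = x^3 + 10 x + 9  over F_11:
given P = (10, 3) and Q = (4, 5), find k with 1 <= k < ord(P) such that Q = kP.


Enumerate multiples of P until we hit Q = (4, 5):
  1P = (10, 3)
  2P = (7, 9)
  3P = (9, 6)
  4P = (1, 3)
  5P = (0, 8)
  6P = (4, 5)
Match found at i = 6.

k = 6


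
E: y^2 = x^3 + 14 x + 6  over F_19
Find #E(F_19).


For each x in F_19, count y with y^2 = x^3 + 14 x + 6 mod 19:
  x = 0: RHS = 6, y in [5, 14]  -> 2 point(s)
  x = 2: RHS = 4, y in [2, 17]  -> 2 point(s)
  x = 5: RHS = 11, y in [7, 12]  -> 2 point(s)
  x = 9: RHS = 6, y in [5, 14]  -> 2 point(s)
  x = 10: RHS = 6, y in [5, 14]  -> 2 point(s)
  x = 11: RHS = 9, y in [3, 16]  -> 2 point(s)
  x = 14: RHS = 1, y in [1, 18]  -> 2 point(s)
  x = 15: RHS = 0, y in [0]  -> 1 point(s)
Affine points: 15. Add the point at infinity: total = 16.

#E(F_19) = 16


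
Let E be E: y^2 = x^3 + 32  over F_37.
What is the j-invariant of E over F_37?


Delta = -16(4 a^3 + 27 b^2) mod 37 = 4
-1728 * (4 a)^3 = -1728 * (4*0)^3 mod 37 = 0
j = 0 * 4^(-1) mod 37 = 0

j = 0 (mod 37)


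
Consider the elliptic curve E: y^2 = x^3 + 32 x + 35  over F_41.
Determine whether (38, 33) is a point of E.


Check whether y^2 = x^3 + 32 x + 35 (mod 41) for (x, y) = (38, 33).
LHS: y^2 = 33^2 mod 41 = 23
RHS: x^3 + 32 x + 35 = 38^3 + 32*38 + 35 mod 41 = 35
LHS != RHS

No, not on the curve


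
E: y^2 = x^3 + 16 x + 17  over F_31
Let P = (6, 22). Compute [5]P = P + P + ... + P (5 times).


k = 5 = 101_2 (binary, LSB first: 101)
Double-and-add from P = (6, 22):
  bit 0 = 1: acc = O + (6, 22) = (6, 22)
  bit 1 = 0: acc unchanged = (6, 22)
  bit 2 = 1: acc = (6, 22) + (7, 21) = (19, 22)

5P = (19, 22)


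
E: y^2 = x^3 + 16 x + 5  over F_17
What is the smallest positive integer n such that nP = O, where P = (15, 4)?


Compute successive multiples of P until we hit O:
  1P = (15, 4)
  2P = (12, 15)
  3P = (11, 4)
  4P = (8, 13)
  5P = (13, 8)
  6P = (10, 3)
  7P = (7, 1)
  8P = (14, 7)
  ... (continuing to 17P)
  17P = O

ord(P) = 17


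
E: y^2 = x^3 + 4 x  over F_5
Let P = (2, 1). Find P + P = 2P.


Doubling: s = (3 x1^2 + a) / (2 y1)
s = (3*2^2 + 4) / (2*1) mod 5 = 3
x3 = s^2 - 2 x1 mod 5 = 3^2 - 2*2 = 0
y3 = s (x1 - x3) - y1 mod 5 = 3 * (2 - 0) - 1 = 0

2P = (0, 0)


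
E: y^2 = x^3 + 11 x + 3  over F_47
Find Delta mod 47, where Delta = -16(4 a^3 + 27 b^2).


4 a^3 + 27 b^2 = 4*11^3 + 27*3^2 = 5324 + 243 = 5567
Delta = -16 * (5567) = -89072
Delta mod 47 = 40

Delta = 40 (mod 47)


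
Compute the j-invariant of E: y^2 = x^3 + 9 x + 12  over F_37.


Delta = -16(4 a^3 + 27 b^2) mod 37 = 27
-1728 * (4 a)^3 = -1728 * (4*9)^3 mod 37 = 26
j = 26 * 27^(-1) mod 37 = 27

j = 27 (mod 37)


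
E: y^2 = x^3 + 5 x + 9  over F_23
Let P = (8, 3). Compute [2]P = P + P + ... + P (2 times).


k = 2 = 10_2 (binary, LSB first: 01)
Double-and-add from P = (8, 3):
  bit 0 = 0: acc unchanged = O
  bit 1 = 1: acc = O + (20, 17) = (20, 17)

2P = (20, 17)


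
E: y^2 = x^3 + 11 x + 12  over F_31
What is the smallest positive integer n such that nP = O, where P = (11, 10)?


Compute successive multiples of P until we hit O:
  1P = (11, 10)
  2P = (18, 11)
  3P = (21, 24)
  4P = (27, 11)
  5P = (28, 18)
  6P = (17, 20)
  7P = (23, 1)
  8P = (15, 24)
  ... (continuing to 24P)
  24P = O

ord(P) = 24


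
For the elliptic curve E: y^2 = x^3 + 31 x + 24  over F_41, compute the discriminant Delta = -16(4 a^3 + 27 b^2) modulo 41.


4 a^3 + 27 b^2 = 4*31^3 + 27*24^2 = 119164 + 15552 = 134716
Delta = -16 * (134716) = -2155456
Delta mod 41 = 37

Delta = 37 (mod 41)


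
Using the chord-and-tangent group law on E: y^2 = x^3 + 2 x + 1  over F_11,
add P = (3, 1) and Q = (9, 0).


P != Q, so use the chord formula.
s = (y2 - y1) / (x2 - x1) = (10) / (6) mod 11 = 9
x3 = s^2 - x1 - x2 mod 11 = 9^2 - 3 - 9 = 3
y3 = s (x1 - x3) - y1 mod 11 = 9 * (3 - 3) - 1 = 10

P + Q = (3, 10)


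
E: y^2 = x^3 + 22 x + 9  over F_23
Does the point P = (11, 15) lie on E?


Check whether y^2 = x^3 + 22 x + 9 (mod 23) for (x, y) = (11, 15).
LHS: y^2 = 15^2 mod 23 = 18
RHS: x^3 + 22 x + 9 = 11^3 + 22*11 + 9 mod 23 = 18
LHS = RHS

Yes, on the curve


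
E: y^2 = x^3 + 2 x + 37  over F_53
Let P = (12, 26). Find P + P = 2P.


Doubling: s = (3 x1^2 + a) / (2 y1)
s = (3*12^2 + 2) / (2*26) mod 53 = 43
x3 = s^2 - 2 x1 mod 53 = 43^2 - 2*12 = 23
y3 = s (x1 - x3) - y1 mod 53 = 43 * (12 - 23) - 26 = 31

2P = (23, 31)


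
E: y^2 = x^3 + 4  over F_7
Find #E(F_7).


For each x in F_7, count y with y^2 = x^3 + 0 x + 4 mod 7:
  x = 0: RHS = 4, y in [2, 5]  -> 2 point(s)
Affine points: 2. Add the point at infinity: total = 3.

#E(F_7) = 3


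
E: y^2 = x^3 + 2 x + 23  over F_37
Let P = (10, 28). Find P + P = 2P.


Doubling: s = (3 x1^2 + a) / (2 y1)
s = (3*10^2 + 2) / (2*28) mod 37 = 12
x3 = s^2 - 2 x1 mod 37 = 12^2 - 2*10 = 13
y3 = s (x1 - x3) - y1 mod 37 = 12 * (10 - 13) - 28 = 10

2P = (13, 10)


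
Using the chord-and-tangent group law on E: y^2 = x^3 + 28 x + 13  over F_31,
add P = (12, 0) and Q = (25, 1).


P != Q, so use the chord formula.
s = (y2 - y1) / (x2 - x1) = (1) / (13) mod 31 = 12
x3 = s^2 - x1 - x2 mod 31 = 12^2 - 12 - 25 = 14
y3 = s (x1 - x3) - y1 mod 31 = 12 * (12 - 14) - 0 = 7

P + Q = (14, 7)


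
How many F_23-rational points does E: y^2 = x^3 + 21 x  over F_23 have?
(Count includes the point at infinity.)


For each x in F_23, count y with y^2 = x^3 + 21 x + 0 mod 23:
  x = 0: RHS = 0, y in [0]  -> 1 point(s)
  x = 2: RHS = 4, y in [2, 21]  -> 2 point(s)
  x = 5: RHS = 0, y in [0]  -> 1 point(s)
  x = 8: RHS = 13, y in [6, 17]  -> 2 point(s)
  x = 12: RHS = 2, y in [5, 18]  -> 2 point(s)
  x = 13: RHS = 9, y in [3, 20]  -> 2 point(s)
  x = 14: RHS = 2, y in [5, 18]  -> 2 point(s)
  x = 16: RHS = 16, y in [4, 19]  -> 2 point(s)
  x = 17: RHS = 3, y in [7, 16]  -> 2 point(s)
  x = 18: RHS = 0, y in [0]  -> 1 point(s)
  x = 19: RHS = 13, y in [6, 17]  -> 2 point(s)
  x = 20: RHS = 2, y in [5, 18]  -> 2 point(s)
  x = 22: RHS = 1, y in [1, 22]  -> 2 point(s)
Affine points: 23. Add the point at infinity: total = 24.

#E(F_23) = 24


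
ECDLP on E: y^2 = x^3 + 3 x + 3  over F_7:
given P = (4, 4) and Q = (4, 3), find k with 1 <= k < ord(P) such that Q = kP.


Enumerate multiples of P until we hit Q = (4, 3):
  1P = (4, 4)
  2P = (3, 5)
  3P = (1, 0)
  4P = (3, 2)
  5P = (4, 3)
Match found at i = 5.

k = 5


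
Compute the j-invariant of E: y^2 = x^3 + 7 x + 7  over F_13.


Delta = -16(4 a^3 + 27 b^2) mod 13 = 1
-1728 * (4 a)^3 = -1728 * (4*7)^3 mod 13 = 8
j = 8 * 1^(-1) mod 13 = 8

j = 8 (mod 13)


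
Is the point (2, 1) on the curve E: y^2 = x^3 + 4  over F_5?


Check whether y^2 = x^3 + 0 x + 4 (mod 5) for (x, y) = (2, 1).
LHS: y^2 = 1^2 mod 5 = 1
RHS: x^3 + 0 x + 4 = 2^3 + 0*2 + 4 mod 5 = 2
LHS != RHS

No, not on the curve


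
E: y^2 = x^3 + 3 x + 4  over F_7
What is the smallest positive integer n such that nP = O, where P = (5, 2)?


Compute successive multiples of P until we hit O:
  1P = (5, 2)
  2P = (1, 6)
  3P = (2, 2)
  4P = (0, 5)
  5P = (6, 0)
  6P = (0, 2)
  7P = (2, 5)
  8P = (1, 1)
  ... (continuing to 10P)
  10P = O

ord(P) = 10


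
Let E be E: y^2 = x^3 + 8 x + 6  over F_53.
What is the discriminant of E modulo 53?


4 a^3 + 27 b^2 = 4*8^3 + 27*6^2 = 2048 + 972 = 3020
Delta = -16 * (3020) = -48320
Delta mod 53 = 16

Delta = 16 (mod 53)


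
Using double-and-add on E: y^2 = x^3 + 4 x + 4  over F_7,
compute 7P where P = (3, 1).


k = 7 = 111_2 (binary, LSB first: 111)
Double-and-add from P = (3, 1):
  bit 0 = 1: acc = O + (3, 1) = (3, 1)
  bit 1 = 1: acc = (3, 1) + (5, 3) = (0, 2)
  bit 2 = 1: acc = (0, 2) + (1, 3) = (0, 5)

7P = (0, 5)


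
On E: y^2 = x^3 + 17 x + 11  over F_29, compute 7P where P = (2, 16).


k = 7 = 111_2 (binary, LSB first: 111)
Double-and-add from P = (2, 16):
  bit 0 = 1: acc = O + (2, 16) = (2, 16)
  bit 1 = 1: acc = (2, 16) + (25, 13) = (24, 2)
  bit 2 = 1: acc = (24, 2) + (7, 3) = (26, 22)

7P = (26, 22)


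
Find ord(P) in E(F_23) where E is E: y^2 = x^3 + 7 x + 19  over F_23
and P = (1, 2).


Compute successive multiples of P until we hit O:
  1P = (1, 2)
  2P = (10, 10)
  3P = (2, 15)
  4P = (5, 15)
  5P = (6, 22)
  6P = (9, 12)
  7P = (16, 8)
  8P = (8, 9)
  ... (continuing to 23P)
  23P = O

ord(P) = 23


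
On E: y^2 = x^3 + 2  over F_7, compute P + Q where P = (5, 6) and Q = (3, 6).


P != Q, so use the chord formula.
s = (y2 - y1) / (x2 - x1) = (0) / (5) mod 7 = 0
x3 = s^2 - x1 - x2 mod 7 = 0^2 - 5 - 3 = 6
y3 = s (x1 - x3) - y1 mod 7 = 0 * (5 - 6) - 6 = 1

P + Q = (6, 1)


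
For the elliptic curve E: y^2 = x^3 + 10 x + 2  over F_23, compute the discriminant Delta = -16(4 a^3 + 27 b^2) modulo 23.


4 a^3 + 27 b^2 = 4*10^3 + 27*2^2 = 4000 + 108 = 4108
Delta = -16 * (4108) = -65728
Delta mod 23 = 6

Delta = 6 (mod 23)


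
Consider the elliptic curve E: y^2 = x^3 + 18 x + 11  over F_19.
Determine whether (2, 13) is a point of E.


Check whether y^2 = x^3 + 18 x + 11 (mod 19) for (x, y) = (2, 13).
LHS: y^2 = 13^2 mod 19 = 17
RHS: x^3 + 18 x + 11 = 2^3 + 18*2 + 11 mod 19 = 17
LHS = RHS

Yes, on the curve


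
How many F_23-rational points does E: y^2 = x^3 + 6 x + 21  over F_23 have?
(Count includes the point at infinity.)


For each x in F_23, count y with y^2 = x^3 + 6 x + 21 mod 23:
  x = 2: RHS = 18, y in [8, 15]  -> 2 point(s)
  x = 8: RHS = 6, y in [11, 12]  -> 2 point(s)
  x = 10: RHS = 0, y in [0]  -> 1 point(s)
  x = 12: RHS = 4, y in [2, 21]  -> 2 point(s)
  x = 15: RHS = 13, y in [6, 17]  -> 2 point(s)
  x = 16: RHS = 4, y in [2, 21]  -> 2 point(s)
  x = 18: RHS = 4, y in [2, 21]  -> 2 point(s)
  x = 19: RHS = 2, y in [5, 18]  -> 2 point(s)
  x = 21: RHS = 1, y in [1, 22]  -> 2 point(s)
Affine points: 17. Add the point at infinity: total = 18.

#E(F_23) = 18


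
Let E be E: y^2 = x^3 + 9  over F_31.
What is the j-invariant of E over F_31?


Delta = -16(4 a^3 + 27 b^2) mod 31 = 7
-1728 * (4 a)^3 = -1728 * (4*0)^3 mod 31 = 0
j = 0 * 7^(-1) mod 31 = 0

j = 0 (mod 31)


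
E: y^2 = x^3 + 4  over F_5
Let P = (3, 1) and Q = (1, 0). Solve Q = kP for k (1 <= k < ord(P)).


Enumerate multiples of P until we hit Q = (1, 0):
  1P = (3, 1)
  2P = (0, 2)
  3P = (1, 0)
Match found at i = 3.

k = 3


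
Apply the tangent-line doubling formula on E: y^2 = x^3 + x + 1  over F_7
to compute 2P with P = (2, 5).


Doubling: s = (3 x1^2 + a) / (2 y1)
s = (3*2^2 + 1) / (2*5) mod 7 = 2
x3 = s^2 - 2 x1 mod 7 = 2^2 - 2*2 = 0
y3 = s (x1 - x3) - y1 mod 7 = 2 * (2 - 0) - 5 = 6

2P = (0, 6)


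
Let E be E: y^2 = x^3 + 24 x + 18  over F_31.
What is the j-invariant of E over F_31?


Delta = -16(4 a^3 + 27 b^2) mod 31 = 1
-1728 * (4 a)^3 = -1728 * (4*24)^3 mod 31 = 30
j = 30 * 1^(-1) mod 31 = 30

j = 30 (mod 31)


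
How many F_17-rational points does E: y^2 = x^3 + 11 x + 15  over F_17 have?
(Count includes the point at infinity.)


For each x in F_17, count y with y^2 = x^3 + 11 x + 15 mod 17:
  x = 0: RHS = 15, y in [7, 10]  -> 2 point(s)
  x = 4: RHS = 4, y in [2, 15]  -> 2 point(s)
  x = 5: RHS = 8, y in [5, 12]  -> 2 point(s)
  x = 6: RHS = 8, y in [5, 12]  -> 2 point(s)
  x = 13: RHS = 9, y in [3, 14]  -> 2 point(s)
  x = 15: RHS = 2, y in [6, 11]  -> 2 point(s)
Affine points: 12. Add the point at infinity: total = 13.

#E(F_17) = 13


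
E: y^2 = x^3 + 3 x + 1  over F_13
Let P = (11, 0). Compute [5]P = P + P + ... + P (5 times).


k = 5 = 101_2 (binary, LSB first: 101)
Double-and-add from P = (11, 0):
  bit 0 = 1: acc = O + (11, 0) = (11, 0)
  bit 1 = 0: acc unchanged = (11, 0)
  bit 2 = 1: acc = (11, 0) + O = (11, 0)

5P = (11, 0)


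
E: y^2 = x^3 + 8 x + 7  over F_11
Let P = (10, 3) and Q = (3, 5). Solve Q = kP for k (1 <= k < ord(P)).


Enumerate multiples of P until we hit Q = (3, 5):
  1P = (10, 3)
  2P = (2, 8)
  3P = (3, 5)
Match found at i = 3.

k = 3


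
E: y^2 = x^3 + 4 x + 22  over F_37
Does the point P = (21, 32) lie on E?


Check whether y^2 = x^3 + 4 x + 22 (mod 37) for (x, y) = (21, 32).
LHS: y^2 = 32^2 mod 37 = 25
RHS: x^3 + 4 x + 22 = 21^3 + 4*21 + 22 mod 37 = 6
LHS != RHS

No, not on the curve


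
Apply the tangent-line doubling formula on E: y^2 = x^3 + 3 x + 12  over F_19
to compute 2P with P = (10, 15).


Doubling: s = (3 x1^2 + a) / (2 y1)
s = (3*10^2 + 3) / (2*15) mod 19 = 12
x3 = s^2 - 2 x1 mod 19 = 12^2 - 2*10 = 10
y3 = s (x1 - x3) - y1 mod 19 = 12 * (10 - 10) - 15 = 4

2P = (10, 4)


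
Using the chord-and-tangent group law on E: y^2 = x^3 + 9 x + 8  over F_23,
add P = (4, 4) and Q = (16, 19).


P != Q, so use the chord formula.
s = (y2 - y1) / (x2 - x1) = (15) / (12) mod 23 = 7
x3 = s^2 - x1 - x2 mod 23 = 7^2 - 4 - 16 = 6
y3 = s (x1 - x3) - y1 mod 23 = 7 * (4 - 6) - 4 = 5

P + Q = (6, 5)


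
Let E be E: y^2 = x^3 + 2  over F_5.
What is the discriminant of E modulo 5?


4 a^3 + 27 b^2 = 4*0^3 + 27*2^2 = 0 + 108 = 108
Delta = -16 * (108) = -1728
Delta mod 5 = 2

Delta = 2 (mod 5)


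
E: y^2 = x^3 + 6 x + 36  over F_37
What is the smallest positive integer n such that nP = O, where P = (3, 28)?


Compute successive multiples of P until we hit O:
  1P = (3, 28)
  2P = (21, 5)
  3P = (20, 4)
  4P = (11, 29)
  5P = (34, 19)
  6P = (30, 24)
  7P = (16, 26)
  8P = (27, 7)
  ... (continuing to 31P)
  31P = O

ord(P) = 31


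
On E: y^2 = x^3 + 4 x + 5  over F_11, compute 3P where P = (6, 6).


k = 3 = 11_2 (binary, LSB first: 11)
Double-and-add from P = (6, 6):
  bit 0 = 1: acc = O + (6, 6) = (6, 6)
  bit 1 = 1: acc = (6, 6) + (3, 0) = (6, 5)

3P = (6, 5)


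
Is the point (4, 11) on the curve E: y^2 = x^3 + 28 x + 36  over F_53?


Check whether y^2 = x^3 + 28 x + 36 (mod 53) for (x, y) = (4, 11).
LHS: y^2 = 11^2 mod 53 = 15
RHS: x^3 + 28 x + 36 = 4^3 + 28*4 + 36 mod 53 = 0
LHS != RHS

No, not on the curve


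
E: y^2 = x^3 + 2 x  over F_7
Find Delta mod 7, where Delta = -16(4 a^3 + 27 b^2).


4 a^3 + 27 b^2 = 4*2^3 + 27*0^2 = 32 + 0 = 32
Delta = -16 * (32) = -512
Delta mod 7 = 6

Delta = 6 (mod 7)


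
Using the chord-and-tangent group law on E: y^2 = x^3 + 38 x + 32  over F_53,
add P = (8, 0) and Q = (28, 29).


P != Q, so use the chord formula.
s = (y2 - y1) / (x2 - x1) = (29) / (20) mod 53 = 20
x3 = s^2 - x1 - x2 mod 53 = 20^2 - 8 - 28 = 46
y3 = s (x1 - x3) - y1 mod 53 = 20 * (8 - 46) - 0 = 35

P + Q = (46, 35)


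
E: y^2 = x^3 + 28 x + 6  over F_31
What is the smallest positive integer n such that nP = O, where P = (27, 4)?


Compute successive multiples of P until we hit O:
  1P = (27, 4)
  2P = (13, 5)
  3P = (19, 22)
  4P = (23, 18)
  5P = (1, 29)
  6P = (28, 22)
  7P = (21, 11)
  8P = (30, 15)
  ... (continuing to 41P)
  41P = O

ord(P) = 41


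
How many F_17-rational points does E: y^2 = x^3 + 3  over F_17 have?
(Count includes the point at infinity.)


For each x in F_17, count y with y^2 = x^3 + 0 x + 3 mod 17:
  x = 1: RHS = 4, y in [2, 15]  -> 2 point(s)
  x = 3: RHS = 13, y in [8, 9]  -> 2 point(s)
  x = 4: RHS = 16, y in [4, 13]  -> 2 point(s)
  x = 5: RHS = 9, y in [3, 14]  -> 2 point(s)
  x = 6: RHS = 15, y in [7, 10]  -> 2 point(s)
  x = 9: RHS = 1, y in [1, 16]  -> 2 point(s)
  x = 10: RHS = 0, y in [0]  -> 1 point(s)
  x = 11: RHS = 8, y in [5, 12]  -> 2 point(s)
  x = 16: RHS = 2, y in [6, 11]  -> 2 point(s)
Affine points: 17. Add the point at infinity: total = 18.

#E(F_17) = 18


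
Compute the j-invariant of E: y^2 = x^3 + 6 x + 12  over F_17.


Delta = -16(4 a^3 + 27 b^2) mod 17 = 9
-1728 * (4 a)^3 = -1728 * (4*6)^3 mod 17 = 1
j = 1 * 9^(-1) mod 17 = 2

j = 2 (mod 17)


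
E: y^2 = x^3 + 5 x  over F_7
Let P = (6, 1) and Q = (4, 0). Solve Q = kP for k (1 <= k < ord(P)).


Enumerate multiples of P until we hit Q = (4, 0):
  1P = (6, 1)
  2P = (4, 0)
Match found at i = 2.

k = 2


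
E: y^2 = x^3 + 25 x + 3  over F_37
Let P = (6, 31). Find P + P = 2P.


Doubling: s = (3 x1^2 + a) / (2 y1)
s = (3*6^2 + 25) / (2*31) mod 37 = 29
x3 = s^2 - 2 x1 mod 37 = 29^2 - 2*6 = 15
y3 = s (x1 - x3) - y1 mod 37 = 29 * (6 - 15) - 31 = 4

2P = (15, 4)


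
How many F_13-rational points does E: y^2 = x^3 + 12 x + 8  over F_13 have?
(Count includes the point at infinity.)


For each x in F_13, count y with y^2 = x^3 + 12 x + 8 mod 13:
  x = 2: RHS = 1, y in [1, 12]  -> 2 point(s)
  x = 4: RHS = 3, y in [4, 9]  -> 2 point(s)
  x = 6: RHS = 10, y in [6, 7]  -> 2 point(s)
  x = 9: RHS = 0, y in [0]  -> 1 point(s)
  x = 10: RHS = 10, y in [6, 7]  -> 2 point(s)
Affine points: 9. Add the point at infinity: total = 10.

#E(F_13) = 10


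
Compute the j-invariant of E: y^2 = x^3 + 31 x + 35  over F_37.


Delta = -16(4 a^3 + 27 b^2) mod 37 = 34
-1728 * (4 a)^3 = -1728 * (4*31)^3 mod 37 = 6
j = 6 * 34^(-1) mod 37 = 35

j = 35 (mod 37)


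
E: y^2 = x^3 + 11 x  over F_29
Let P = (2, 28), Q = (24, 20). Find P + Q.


P != Q, so use the chord formula.
s = (y2 - y1) / (x2 - x1) = (21) / (22) mod 29 = 26
x3 = s^2 - x1 - x2 mod 29 = 26^2 - 2 - 24 = 12
y3 = s (x1 - x3) - y1 mod 29 = 26 * (2 - 12) - 28 = 2

P + Q = (12, 2)


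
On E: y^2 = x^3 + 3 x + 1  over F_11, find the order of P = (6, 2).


Compute successive multiples of P until we hit O:
  1P = (6, 2)
  2P = (8, 3)
  3P = (0, 1)
  4P = (9, 3)
  5P = (1, 7)
  6P = (5, 8)
  7P = (3, 2)
  8P = (2, 9)
  ... (continuing to 18P)
  18P = O

ord(P) = 18


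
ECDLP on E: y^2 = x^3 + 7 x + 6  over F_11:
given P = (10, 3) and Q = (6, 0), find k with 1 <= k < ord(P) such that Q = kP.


Enumerate multiples of P until we hit Q = (6, 0):
  1P = (10, 3)
  2P = (6, 0)
Match found at i = 2.

k = 2


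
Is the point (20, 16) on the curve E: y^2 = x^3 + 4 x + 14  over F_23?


Check whether y^2 = x^3 + 4 x + 14 (mod 23) for (x, y) = (20, 16).
LHS: y^2 = 16^2 mod 23 = 3
RHS: x^3 + 4 x + 14 = 20^3 + 4*20 + 14 mod 23 = 21
LHS != RHS

No, not on the curve


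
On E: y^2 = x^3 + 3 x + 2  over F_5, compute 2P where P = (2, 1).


Doubling: s = (3 x1^2 + a) / (2 y1)
s = (3*2^2 + 3) / (2*1) mod 5 = 0
x3 = s^2 - 2 x1 mod 5 = 0^2 - 2*2 = 1
y3 = s (x1 - x3) - y1 mod 5 = 0 * (2 - 1) - 1 = 4

2P = (1, 4)


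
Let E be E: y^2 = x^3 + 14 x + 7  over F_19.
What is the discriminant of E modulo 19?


4 a^3 + 27 b^2 = 4*14^3 + 27*7^2 = 10976 + 1323 = 12299
Delta = -16 * (12299) = -196784
Delta mod 19 = 18

Delta = 18 (mod 19)
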